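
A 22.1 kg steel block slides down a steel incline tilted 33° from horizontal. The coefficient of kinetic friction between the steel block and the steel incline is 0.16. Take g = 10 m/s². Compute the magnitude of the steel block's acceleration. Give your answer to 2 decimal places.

4.10 m/s²

Resolving the weight along the incline: the component pulling the steel block down the slope is mg sin 33° = 22.1 × 10 × 0.5446 = 120.357 N, and the normal force is N = mg cos 33° = 22.1 × 10 × 0.8387 = 185.353 N.
Kinetic friction acts up the slope with magnitude f = μN = 0.16 × 185.353 = 29.656 N.
Net force along the incline is 120.357 − 29.656 = 90.701 N, so a = 90.701 / 22.1 = 4.1041 m/s².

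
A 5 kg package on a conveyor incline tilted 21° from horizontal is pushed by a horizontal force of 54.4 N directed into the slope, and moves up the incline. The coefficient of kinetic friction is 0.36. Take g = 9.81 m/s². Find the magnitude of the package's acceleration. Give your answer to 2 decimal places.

The horizontal push has components F cos 21° = 54.4 × 0.9336 = 50.788 N up the incline and F sin 21° = 54.4 × 0.3584 = 19.497 N pressing into the surface.
The normal force is therefore N = mg cos 21° + F sin 21° = 45.793 + 19.497 = 65.290 N, and kinetic friction down the slope is μN = 0.36 × 65.290 = 23.504 N.
Along the incline: F cos 21° − mg sin 21° − μN = ma, so 50.788 − 17.580 − 23.504 = 5 a, giving a = 1.9408 m/s².

1.94 m/s²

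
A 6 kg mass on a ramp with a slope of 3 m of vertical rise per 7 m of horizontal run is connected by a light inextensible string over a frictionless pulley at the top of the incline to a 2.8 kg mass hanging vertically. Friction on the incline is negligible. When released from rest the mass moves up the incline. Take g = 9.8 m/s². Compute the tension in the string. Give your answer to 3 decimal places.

26.079 N

For the mass on the incline: the weight component along the slope is m₁g sin 23.20° = 6 × 9.8 × 0.3939 = 23.161 N and the normal force is N = m₁g cos 23.20° = 54.046 N.
Newton's second law for the mass (up-slope positive): T − 23.161 = 6 a. For the hanging mass (downward positive): 2.8 × 9.8 − T = 2.8 a.
Adding the two equations eliminates T: 4.279 = 8.8 a, so a = 0.4862 m/s².
Then from the hanging mass's equation, T = 2.8 × (9.8 − 0.4862) = 26.079 N.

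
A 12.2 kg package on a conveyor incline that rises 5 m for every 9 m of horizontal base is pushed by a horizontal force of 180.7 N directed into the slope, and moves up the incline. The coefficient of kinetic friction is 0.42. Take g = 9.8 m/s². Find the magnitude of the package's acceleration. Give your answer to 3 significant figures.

1.57 m/s²

The horizontal push has components F cos 29.05° = 180.7 × 0.8742 = 157.968 N up the incline and F sin 29.05° = 180.7 × 0.4856 = 87.748 N pressing into the surface.
The normal force is therefore N = mg cos 29.05° + F sin 29.05° = 104.519 + 87.748 = 192.267 N, and kinetic friction down the slope is μN = 0.42 × 192.267 = 80.752 N.
Along the incline: F cos 29.05° − mg sin 29.05° − μN = ma, so 157.968 − 58.058 − 80.752 = 12.2 a, giving a = 1.5703 m/s².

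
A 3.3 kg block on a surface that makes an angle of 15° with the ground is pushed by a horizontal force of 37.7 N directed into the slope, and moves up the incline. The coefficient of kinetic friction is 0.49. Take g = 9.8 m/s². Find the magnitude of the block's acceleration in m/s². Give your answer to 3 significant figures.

The horizontal push has components F cos 15° = 37.7 × 0.9659 = 36.414 N up the incline and F sin 15° = 37.7 × 0.2588 = 9.757 N pressing into the surface.
The normal force is therefore N = mg cos 15° + F sin 15° = 31.237 + 9.757 = 40.994 N, and kinetic friction down the slope is μN = 0.49 × 40.994 = 20.087 N.
Along the incline: F cos 15° − mg sin 15° − μN = ma, so 36.414 − 8.370 − 20.087 = 3.3 a, giving a = 2.4112 m/s².

2.41 m/s²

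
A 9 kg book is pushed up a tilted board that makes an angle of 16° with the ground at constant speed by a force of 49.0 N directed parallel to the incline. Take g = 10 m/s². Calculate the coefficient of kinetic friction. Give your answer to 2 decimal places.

At constant speed ΣF = 0 along the incline. The applied 49.0 N acts up the slope; the weight component mg sin 16° = 24.807 N and kinetic friction μN both act down the slope.
So 49.0 = 24.807 + μ × 86.514, giving μ = (49.0 − 24.807) / 86.514 = 0.2796.

0.28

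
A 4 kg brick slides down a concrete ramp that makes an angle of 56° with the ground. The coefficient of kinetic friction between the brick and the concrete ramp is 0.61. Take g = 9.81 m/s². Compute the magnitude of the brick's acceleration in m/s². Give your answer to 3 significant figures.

Resolving the weight along the incline: the component pulling the brick down the slope is mg sin 56° = 4 × 9.81 × 0.8290 = 32.530 N, and the normal force is N = mg cos 56° = 4 × 9.81 × 0.5592 = 21.943 N.
Kinetic friction acts up the slope with magnitude f = μN = 0.61 × 21.943 = 13.385 N.
Net force along the incline is 32.530 − 13.385 = 19.145 N, so a = 19.145 / 4 = 4.7862 m/s².

4.79 m/s²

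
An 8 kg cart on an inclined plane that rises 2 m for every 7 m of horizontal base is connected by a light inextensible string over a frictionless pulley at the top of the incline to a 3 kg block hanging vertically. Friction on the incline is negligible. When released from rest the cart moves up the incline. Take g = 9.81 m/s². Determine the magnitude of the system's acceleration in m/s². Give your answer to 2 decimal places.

0.72 m/s²

For the cart on the incline: the weight component along the slope is m₁g sin 15.95° = 8 × 9.81 × 0.2747 = 21.558 N and the normal force is N = m₁g cos 15.95° = 75.460 N.
Newton's second law for the cart (up-slope positive): T − 21.558 = 8 a. For the hanging block (downward positive): 3 × 9.81 − T = 3 a.
Adding the two equations eliminates T: 7.872 = 11 a, so a = 0.7156 m/s².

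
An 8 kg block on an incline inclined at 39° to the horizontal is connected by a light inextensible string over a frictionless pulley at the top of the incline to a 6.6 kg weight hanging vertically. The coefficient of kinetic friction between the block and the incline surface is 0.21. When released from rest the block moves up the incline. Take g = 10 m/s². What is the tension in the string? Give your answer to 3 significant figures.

64.8 N

For the block on the incline: the weight component along the slope is m₁g sin 39° = 8 × 10 × 0.6293 = 50.344 N and the normal force is N = m₁g cos 39° = 62.172 N.
Kinetic friction opposes the block's motion up the incline: f = μN = 0.21 × 62.172 = 13.056 N acting down the slope.
Newton's second law for the block (up-slope positive): T − 50.344 − 13.056 = 8 a. For the hanging weight (downward positive): 6.6 × 10 − T = 6.6 a.
Adding the two equations eliminates T: 2.600 = 14.6 a, so a = 0.1781 m/s².
Then from the hanging weight's equation, T = 6.6 × (10 − 0.1781) = 64.825 N.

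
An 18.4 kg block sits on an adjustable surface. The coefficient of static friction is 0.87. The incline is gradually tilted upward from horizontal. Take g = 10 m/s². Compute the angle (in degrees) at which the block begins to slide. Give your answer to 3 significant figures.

At the threshold of sliding, static friction is at its maximum μ_s N and exactly balances the weight component along the incline: mg sin θ = μ_s mg cos θ.
Hence tan θ = μ_s = 0.87, so θ = arctan(0.87) = 41.0233°.

41.0°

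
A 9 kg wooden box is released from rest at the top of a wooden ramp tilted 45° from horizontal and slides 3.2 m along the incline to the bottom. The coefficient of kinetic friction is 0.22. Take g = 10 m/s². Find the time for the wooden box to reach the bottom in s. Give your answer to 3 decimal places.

The weight component along the incline is mg sin 45° = 63.640 N and the normal force is N = mg cos 45° = 63.640 N.
Friction up the slope is f = μN = 0.22 × 63.640 = 14.001 N, so the net downslope force is 63.640 − 14.001 = 49.639 N and a = 49.639 / 9 = 5.5154 m/s².
Starting from rest, L = ½at², so t = √(2L/a) = √(2 × 3.2 / 5.5154) = 1.0772 s.

1.077 s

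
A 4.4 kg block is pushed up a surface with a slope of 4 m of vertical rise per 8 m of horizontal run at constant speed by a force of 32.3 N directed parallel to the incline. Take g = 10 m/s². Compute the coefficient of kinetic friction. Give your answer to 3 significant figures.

0.321

At constant speed ΣF = 0 along the incline. The applied 32.3 N acts up the slope; the weight component mg sin 26.57° = 19.677 N and kinetic friction μN both act down the slope.
So 32.3 = 19.677 + μ × 39.355, giving μ = (32.3 − 19.677) / 39.355 = 0.3207.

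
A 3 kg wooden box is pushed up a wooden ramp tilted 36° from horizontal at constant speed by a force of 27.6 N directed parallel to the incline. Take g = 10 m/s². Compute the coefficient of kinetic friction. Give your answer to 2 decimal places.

0.41

At constant speed ΣF = 0 along the incline. The applied 27.6 N acts up the slope; the weight component mg sin 36° = 17.634 N and kinetic friction μN both act down the slope.
So 27.6 = 17.634 + μ × 24.271, giving μ = (27.6 − 17.634) / 24.271 = 0.4106.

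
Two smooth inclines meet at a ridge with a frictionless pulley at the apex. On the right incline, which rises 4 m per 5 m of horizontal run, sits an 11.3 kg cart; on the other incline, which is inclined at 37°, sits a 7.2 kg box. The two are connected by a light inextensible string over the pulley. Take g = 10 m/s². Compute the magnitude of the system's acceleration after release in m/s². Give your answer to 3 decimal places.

Resolve each weight along its own incline: the 11.3 kg mass has component 11.3 × 10 × sin 38.66° = 70.591 N down its slope, and the 7.2 kg mass has 7.2 × 10 × sin 37° = 43.331 N down its slope.
The 11.3 kg side's 70.591 N exceeds the other side's 43.331 N, so that mass slides down and the 7.2 kg mass slides up. Taking that direction as positive, Newton's second law for the whole system gives 70.591 − 43.331 = (11.3 + 7.2) a, so a = 27.260 / 18.5 = 1.4735 m/s².

1.474 m/s²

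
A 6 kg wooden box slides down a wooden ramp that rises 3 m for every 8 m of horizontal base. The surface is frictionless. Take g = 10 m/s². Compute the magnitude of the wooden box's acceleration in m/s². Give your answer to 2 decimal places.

3.51 m/s²

Resolving the weight along the incline: the component pulling the wooden box down the slope is mg sin 20.56° = 6 × 10 × 0.3511 = 21.066 N, and the normal force is N = mg cos 20.56° = 6 × 10 × 0.9363 = 56.178 N.
With no friction the net force along the incline is 21.066 N, so a = g sin 20.56° = 21.066 / 6 = 3.5110 m/s².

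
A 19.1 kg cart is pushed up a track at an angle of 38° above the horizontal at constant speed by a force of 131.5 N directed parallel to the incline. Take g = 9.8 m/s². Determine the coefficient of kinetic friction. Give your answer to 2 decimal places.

At constant speed ΣF = 0 along the incline. The applied 131.5 N acts up the slope; the weight component mg sin 38° = 115.240 N and kinetic friction μN both act down the slope.
So 131.5 = 115.240 + μ × 147.500, giving μ = (131.5 − 115.240) / 147.500 = 0.1102.

0.11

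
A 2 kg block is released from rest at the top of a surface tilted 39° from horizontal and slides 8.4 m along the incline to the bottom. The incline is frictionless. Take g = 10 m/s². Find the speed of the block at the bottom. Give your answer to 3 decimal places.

The weight component along the incline is mg sin 39° = 12.586 N and the normal force is N = mg cos 39° = 15.543 N.
With no friction, a = g sin 39° = 6.2932 m/s².
Starting from rest over a distance of 8.4 m, v² = 2aL = 2 × 6.2932 × 8.4 = 105.7258, so v = 10.2823 m/s.

10.282 m/s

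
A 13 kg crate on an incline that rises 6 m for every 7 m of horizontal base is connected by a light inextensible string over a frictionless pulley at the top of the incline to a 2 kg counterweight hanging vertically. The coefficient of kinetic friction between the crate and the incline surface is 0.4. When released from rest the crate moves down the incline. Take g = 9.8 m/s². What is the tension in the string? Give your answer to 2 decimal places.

For the crate on the incline: the weight component along the slope is m₁g sin 40.60° = 13 × 9.8 × 0.6508 = 82.912 N and the normal force is N = m₁g cos 40.60° = 96.729 N.
Kinetic friction opposes the crate's motion down the incline: f = μN = 0.4 × 96.729 = 38.692 N acting up the slope.
Newton's second law for the crate (down-slope positive): 82.912 − 38.692 − T = 13 a. For the hanging counterweight (upward positive): T − 2 × 9.8 = 2 a.
Adding the two equations eliminates T: 24.620 = 15 a, so a = 1.6413 m/s².
Then from the hanging counterweight's equation, T = 2 × (9.8 + 1.6413) = 22.883 N.

22.88 N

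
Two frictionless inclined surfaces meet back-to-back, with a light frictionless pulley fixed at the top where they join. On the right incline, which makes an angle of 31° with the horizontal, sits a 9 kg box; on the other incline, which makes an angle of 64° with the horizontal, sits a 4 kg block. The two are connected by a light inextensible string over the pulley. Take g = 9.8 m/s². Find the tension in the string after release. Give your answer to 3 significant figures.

Resolve each weight along its own incline: the 9 kg mass has component 9 × 9.8 × sin 31° = 45.426 N down its slope, and the 4 kg mass has 4 × 9.8 × sin 64° = 35.233 N down its slope.
The 9 kg side's 45.426 N exceeds the other side's 35.233 N, so that mass slides down and the 4 kg mass slides up. Taking that direction as positive, Newton's second law for the whole system gives 45.426 − 35.233 = (9 + 4) a, so a = 10.193 / 13 = 0.7841 m/s².
For the 4 kg mass (up-slope positive): T − 35.233 = 4 × 0.7841, so T = 38.369 N.

38.4 N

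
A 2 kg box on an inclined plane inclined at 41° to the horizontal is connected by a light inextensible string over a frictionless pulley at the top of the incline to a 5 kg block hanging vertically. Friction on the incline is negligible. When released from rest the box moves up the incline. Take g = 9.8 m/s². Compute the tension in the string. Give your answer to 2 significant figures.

23 N

For the box on the incline: the weight component along the slope is m₁g sin 41° = 2 × 9.8 × 0.6561 = 12.860 N and the normal force is N = m₁g cos 41° = 14.792 N.
Newton's second law for the box (up-slope positive): T − 12.860 = 2 a. For the hanging block (downward positive): 5 × 9.8 − T = 5 a.
Adding the two equations eliminates T: 36.140 = 7 a, so a = 5.1629 m/s².
Then from the hanging block's equation, T = 5 × (9.8 − 5.1629) = 23.186 N.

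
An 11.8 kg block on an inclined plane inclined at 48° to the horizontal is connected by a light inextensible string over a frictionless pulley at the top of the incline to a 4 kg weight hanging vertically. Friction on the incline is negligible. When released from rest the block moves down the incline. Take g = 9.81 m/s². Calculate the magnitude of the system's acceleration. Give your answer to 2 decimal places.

2.96 m/s²

For the block on the incline: the weight component along the slope is m₁g sin 48° = 11.8 × 9.81 × 0.7431 = 86.020 N and the normal force is N = m₁g cos 48° = 77.457 N.
Newton's second law for the block (down-slope positive): 86.020 − T = 11.8 a. For the hanging weight (upward positive): T − 4 × 9.81 = 4 a.
Adding the two equations eliminates T: 46.780 = 15.8 a, so a = 2.9608 m/s².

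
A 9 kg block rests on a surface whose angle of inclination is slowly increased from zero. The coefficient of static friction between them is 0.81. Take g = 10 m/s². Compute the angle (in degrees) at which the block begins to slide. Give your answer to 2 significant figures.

At the threshold of sliding, static friction is at its maximum μ_s N and exactly balances the weight component along the incline: mg sin θ = μ_s mg cos θ.
Hence tan θ = μ_s = 0.81, so θ = arctan(0.81) = 39.0075°.

39°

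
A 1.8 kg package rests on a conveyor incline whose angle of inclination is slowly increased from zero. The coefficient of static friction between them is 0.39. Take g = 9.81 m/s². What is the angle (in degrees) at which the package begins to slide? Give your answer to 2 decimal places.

At the threshold of sliding, static friction is at its maximum μ_s N and exactly balances the weight component along the incline: mg sin θ = μ_s mg cos θ.
Hence tan θ = μ_s = 0.39, so θ = arctan(0.39) = 21.3058°.

21.31°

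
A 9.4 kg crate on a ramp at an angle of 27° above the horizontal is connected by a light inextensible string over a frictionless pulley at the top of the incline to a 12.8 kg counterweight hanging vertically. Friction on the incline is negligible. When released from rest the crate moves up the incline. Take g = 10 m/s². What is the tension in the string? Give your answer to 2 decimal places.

78.80 N

For the crate on the incline: the weight component along the slope is m₁g sin 27° = 9.4 × 10 × 0.4540 = 42.676 N and the normal force is N = m₁g cos 27° = 83.755 N.
Newton's second law for the crate (up-slope positive): T − 42.676 = 9.4 a. For the hanging counterweight (downward positive): 12.8 × 10 − T = 12.8 a.
Adding the two equations eliminates T: 85.324 = 22.2 a, so a = 3.8434 m/s².
Then from the hanging counterweight's equation, T = 12.8 × (10 − 3.8434) = 78.804 N.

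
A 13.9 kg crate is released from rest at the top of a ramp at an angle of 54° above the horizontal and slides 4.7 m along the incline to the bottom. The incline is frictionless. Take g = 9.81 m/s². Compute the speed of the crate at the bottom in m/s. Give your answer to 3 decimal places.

8.637 m/s

The weight component along the incline is mg sin 54° = 110.317 N and the normal force is N = mg cos 54° = 80.150 N.
With no friction, a = g sin 54° = 7.9365 m/s².
Starting from rest over a distance of 4.7 m, v² = 2aL = 2 × 7.9365 × 4.7 = 74.6031, so v = 8.6373 m/s.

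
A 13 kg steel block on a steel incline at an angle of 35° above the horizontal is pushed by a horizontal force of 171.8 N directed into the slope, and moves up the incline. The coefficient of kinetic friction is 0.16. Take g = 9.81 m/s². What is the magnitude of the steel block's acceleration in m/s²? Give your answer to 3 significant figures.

The horizontal push has components F cos 35° = 171.8 × 0.8192 = 140.739 N up the incline and F sin 35° = 171.8 × 0.5736 = 98.544 N pressing into the surface.
The normal force is therefore N = mg cos 35° + F sin 35° = 104.473 + 98.544 = 203.017 N, and kinetic friction down the slope is μN = 0.16 × 203.017 = 32.483 N.
Along the incline: F cos 35° − mg sin 35° − μN = ma, so 140.739 − 73.151 − 32.483 = 13 a, giving a = 2.7004 m/s².

2.70 m/s²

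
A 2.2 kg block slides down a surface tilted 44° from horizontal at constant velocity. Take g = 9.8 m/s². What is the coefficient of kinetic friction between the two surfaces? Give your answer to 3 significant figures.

At constant velocity the net force along the incline is zero: mg sin 44° = μ mg cos 44°.
So μ = tan 44° = 0.6947 / 0.7193 = 0.9658.

0.966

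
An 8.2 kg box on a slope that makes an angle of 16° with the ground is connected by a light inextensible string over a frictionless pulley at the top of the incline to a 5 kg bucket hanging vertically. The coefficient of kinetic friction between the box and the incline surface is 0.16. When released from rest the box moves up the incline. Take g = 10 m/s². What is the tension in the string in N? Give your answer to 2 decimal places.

For the box on the incline: the weight component along the slope is m₁g sin 16° = 8.2 × 10 × 0.2756 = 22.599 N and the normal force is N = m₁g cos 16° = 78.823 N.
Kinetic friction opposes the box's motion up the incline: f = μN = 0.16 × 78.823 = 12.612 N acting down the slope.
Newton's second law for the box (up-slope positive): T − 22.599 − 12.612 = 8.2 a. For the hanging bucket (downward positive): 5 × 10 − T = 5 a.
Adding the two equations eliminates T: 14.789 = 13.2 a, so a = 1.1204 m/s².
Then from the hanging bucket's equation, T = 5 × (10 − 1.1204) = 44.398 N.

44.40 N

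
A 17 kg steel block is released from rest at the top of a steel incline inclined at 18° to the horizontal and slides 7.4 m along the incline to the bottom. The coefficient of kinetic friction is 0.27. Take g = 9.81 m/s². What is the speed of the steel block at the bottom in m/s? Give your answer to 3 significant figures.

2.75 m/s

The weight component along the incline is mg sin 18° = 51.535 N and the normal force is N = mg cos 18° = 158.608 N.
Friction up the slope is f = μN = 0.27 × 158.608 = 42.824 N, so the net downslope force is 51.535 − 42.824 = 8.711 N and a = 8.711 / 17 = 0.5124 m/s².
Starting from rest over a distance of 7.4 m, v² = 2aL = 2 × 0.5124 × 7.4 = 7.5835, so v = 2.7538 m/s.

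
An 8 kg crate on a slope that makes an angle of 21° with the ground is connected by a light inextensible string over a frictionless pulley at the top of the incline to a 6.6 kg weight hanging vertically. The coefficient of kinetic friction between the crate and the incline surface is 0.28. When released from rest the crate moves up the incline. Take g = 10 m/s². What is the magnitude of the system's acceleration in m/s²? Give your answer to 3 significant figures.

For the crate on the incline: the weight component along the slope is m₁g sin 21° = 8 × 10 × 0.3584 = 28.672 N and the normal force is N = m₁g cos 21° = 74.686 N.
Kinetic friction opposes the crate's motion up the incline: f = μN = 0.28 × 74.686 = 20.912 N acting down the slope.
Newton's second law for the crate (up-slope positive): T − 28.672 − 20.912 = 8 a. For the hanging weight (downward positive): 6.6 × 10 − T = 6.6 a.
Adding the two equations eliminates T: 16.416 = 14.6 a, so a = 1.1244 m/s².

1.12 m/s²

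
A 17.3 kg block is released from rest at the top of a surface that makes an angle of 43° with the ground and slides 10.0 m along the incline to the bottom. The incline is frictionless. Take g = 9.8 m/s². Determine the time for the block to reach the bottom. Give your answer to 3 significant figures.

1.73 s

The weight component along the incline is mg sin 43° = 115.626 N and the normal force is N = mg cos 43° = 123.994 N.
With no friction, a = g sin 43° = 6.6836 m/s².
Starting from rest, L = ½at², so t = √(2L/a) = √(2 × 10.0 / 6.6836) = 1.7299 s.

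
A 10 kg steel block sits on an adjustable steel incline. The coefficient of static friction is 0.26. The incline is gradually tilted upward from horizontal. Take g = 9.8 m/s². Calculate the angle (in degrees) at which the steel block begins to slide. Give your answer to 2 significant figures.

At the threshold of sliding, static friction is at its maximum μ_s N and exactly balances the weight component along the incline: mg sin θ = μ_s mg cos θ.
Hence tan θ = μ_s = 0.26, so θ = arctan(0.26) = 14.5742°.

15°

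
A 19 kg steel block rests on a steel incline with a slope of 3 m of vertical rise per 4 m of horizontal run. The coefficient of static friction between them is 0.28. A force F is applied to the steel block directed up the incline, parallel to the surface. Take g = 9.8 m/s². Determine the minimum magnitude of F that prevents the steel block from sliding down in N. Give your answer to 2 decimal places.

The normal force is N = mg cos 36.87° = 148.960 N. With F at its minimum the steel block is on the verge of sliding down, so static friction is at its maximum μ_s N = 0.28 × 148.960 = 41.709 N and acts up the slope.
Equilibrium along the incline: F + μ_s N = mg sin 36.87°, so F = 111.720 − 41.709 = 70.011 N.

70.01 N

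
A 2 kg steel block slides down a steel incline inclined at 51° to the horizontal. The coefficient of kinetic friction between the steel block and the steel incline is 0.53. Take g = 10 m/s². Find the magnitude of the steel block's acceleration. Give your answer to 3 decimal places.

4.436 m/s²

Resolving the weight along the incline: the component pulling the steel block down the slope is mg sin 51° = 2 × 10 × 0.7771 = 15.542 N, and the normal force is N = mg cos 51° = 2 × 10 × 0.6293 = 12.586 N.
Kinetic friction acts up the slope with magnitude f = μN = 0.53 × 12.586 = 6.671 N.
Net force along the incline is 15.542 − 6.671 = 8.871 N, so a = 8.871 / 2 = 4.4355 m/s².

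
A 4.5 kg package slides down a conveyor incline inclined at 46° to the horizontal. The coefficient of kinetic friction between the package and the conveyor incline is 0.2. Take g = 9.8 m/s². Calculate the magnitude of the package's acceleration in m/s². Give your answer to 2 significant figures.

5.7 m/s²

Resolving the weight along the incline: the component pulling the package down the slope is mg sin 46° = 4.5 × 9.8 × 0.7193 = 31.721 N, and the normal force is N = mg cos 46° = 4.5 × 9.8 × 0.6947 = 30.636 N.
Kinetic friction acts up the slope with magnitude f = μN = 0.2 × 30.636 = 6.127 N.
Net force along the incline is 31.721 − 6.127 = 25.594 N, so a = 25.594 / 4.5 = 5.6876 m/s².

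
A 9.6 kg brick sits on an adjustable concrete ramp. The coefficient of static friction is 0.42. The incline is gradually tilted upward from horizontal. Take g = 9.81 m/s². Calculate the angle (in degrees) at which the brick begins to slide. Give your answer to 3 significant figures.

22.8°

At the threshold of sliding, static friction is at its maximum μ_s N and exactly balances the weight component along the incline: mg sin θ = μ_s mg cos θ.
Hence tan θ = μ_s = 0.42, so θ = arctan(0.42) = 22.7824°.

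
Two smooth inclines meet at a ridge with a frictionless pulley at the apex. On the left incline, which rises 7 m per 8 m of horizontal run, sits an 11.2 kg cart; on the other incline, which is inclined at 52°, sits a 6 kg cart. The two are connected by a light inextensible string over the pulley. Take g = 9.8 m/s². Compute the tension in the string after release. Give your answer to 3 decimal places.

55.385 N

Resolve each weight along its own incline: the 11.2 kg mass has component 11.2 × 9.8 × sin 41.19° = 72.277 N down its slope, and the 6 kg mass has 6 × 9.8 × sin 52° = 46.335 N down its slope.
The 11.2 kg side's 72.277 N exceeds the other side's 46.335 N, so that mass slides down and the 6 kg mass slides up. Taking that direction as positive, Newton's second law for the whole system gives 72.277 − 46.335 = (11.2 + 6) a, so a = 25.942 / 17.2 = 1.5083 m/s².
For the 6 kg mass (up-slope positive): T − 46.335 = 6 × 1.5083, so T = 55.385 N.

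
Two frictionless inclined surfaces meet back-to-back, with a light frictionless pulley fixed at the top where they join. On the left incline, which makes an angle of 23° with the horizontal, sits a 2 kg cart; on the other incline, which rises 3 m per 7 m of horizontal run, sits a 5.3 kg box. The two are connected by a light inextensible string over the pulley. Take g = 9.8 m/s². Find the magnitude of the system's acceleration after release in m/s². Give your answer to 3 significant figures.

Resolve each weight along its own incline: the 2 kg mass has component 2 × 9.8 × sin 23° = 7.658 N down its slope, and the 5.3 kg mass has 5.3 × 9.8 × sin 23.20° = 20.460 N down its slope.
The 5.3 kg side's 20.460 N exceeds the other side's 7.658 N, so that mass slides down and the 2 kg mass slides up. Taking that direction as positive, Newton's second law for the whole system gives 20.460 − 7.658 = (2 + 5.3) a, so a = 12.802 / 7.3 = 1.7537 m/s².

1.75 m/s²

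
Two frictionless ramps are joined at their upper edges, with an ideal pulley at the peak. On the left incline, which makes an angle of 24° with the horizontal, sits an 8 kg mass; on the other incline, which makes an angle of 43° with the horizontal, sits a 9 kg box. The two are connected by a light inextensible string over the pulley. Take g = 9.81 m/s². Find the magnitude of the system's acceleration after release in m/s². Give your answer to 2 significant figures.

Resolve each weight along its own incline: the 8 kg mass has component 8 × 9.81 × sin 24° = 31.921 N down its slope, and the 9 kg mass has 9 × 9.81 × sin 43° = 60.214 N down its slope.
The 9 kg side's 60.214 N exceeds the other side's 31.921 N, so that mass slides down and the 8 kg mass slides up. Taking that direction as positive, Newton's second law for the whole system gives 60.214 − 31.921 = (8 + 9) a, so a = 28.293 / 17 = 1.6643 m/s².

1.7 m/s²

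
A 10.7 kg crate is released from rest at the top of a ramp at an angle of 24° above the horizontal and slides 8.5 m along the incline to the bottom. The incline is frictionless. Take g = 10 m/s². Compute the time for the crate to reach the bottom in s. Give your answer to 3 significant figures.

2.04 s

The weight component along the incline is mg sin 24° = 43.521 N and the normal force is N = mg cos 24° = 97.749 N.
With no friction, a = g sin 24° = 4.0674 m/s².
Starting from rest, L = ½at², so t = √(2L/a) = √(2 × 8.5 / 4.0674) = 2.0444 s.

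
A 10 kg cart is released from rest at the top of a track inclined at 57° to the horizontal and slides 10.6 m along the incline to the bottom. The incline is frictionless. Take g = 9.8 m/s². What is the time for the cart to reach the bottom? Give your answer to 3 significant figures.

The weight component along the incline is mg sin 57° = 82.190 N and the normal force is N = mg cos 57° = 53.375 N.
With no friction, a = g sin 57° = 8.2190 m/s².
Starting from rest, L = ½at², so t = √(2L/a) = √(2 × 10.6 / 8.2190) = 1.6060 s.

1.61 s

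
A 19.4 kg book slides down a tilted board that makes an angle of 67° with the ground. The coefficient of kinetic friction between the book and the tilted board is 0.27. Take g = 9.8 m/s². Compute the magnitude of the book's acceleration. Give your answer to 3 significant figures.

7.99 m/s²

Resolving the weight along the incline: the component pulling the book down the slope is mg sin 67° = 19.4 × 9.8 × 0.9205 = 175.005 N, and the normal force is N = mg cos 67° = 19.4 × 9.8 × 0.3907 = 74.280 N.
Kinetic friction acts up the slope with magnitude f = μN = 0.27 × 74.280 = 20.056 N.
Net force along the incline is 175.005 − 20.056 = 154.949 N, so a = 154.949 / 19.4 = 7.9871 m/s².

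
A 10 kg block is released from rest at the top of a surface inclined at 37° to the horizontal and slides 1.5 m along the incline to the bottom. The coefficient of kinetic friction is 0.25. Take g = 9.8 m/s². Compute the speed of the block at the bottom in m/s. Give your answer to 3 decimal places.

The weight component along the incline is mg sin 37° = 58.978 N and the normal force is N = mg cos 37° = 78.266 N.
Friction up the slope is f = μN = 0.25 × 78.266 = 19.567 N, so the net downslope force is 58.978 − 19.567 = 39.411 N and a = 39.411 / 10 = 3.9411 m/s².
Starting from rest over a distance of 1.5 m, v² = 2aL = 2 × 3.9411 × 1.5 = 11.8233, so v = 3.4385 m/s.

3.439 m/s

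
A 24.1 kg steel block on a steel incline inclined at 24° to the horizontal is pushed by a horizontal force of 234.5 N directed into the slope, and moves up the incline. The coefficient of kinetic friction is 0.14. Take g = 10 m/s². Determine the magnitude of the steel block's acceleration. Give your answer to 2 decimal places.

The horizontal push has components F cos 24° = 234.5 × 0.9135 = 214.216 N up the incline and F sin 24° = 234.5 × 0.4067 = 95.371 N pressing into the surface.
The normal force is therefore N = mg cos 24° + F sin 24° = 220.154 + 95.371 = 315.525 N, and kinetic friction down the slope is μN = 0.14 × 315.525 = 44.174 N.
Along the incline: F cos 24° − mg sin 24° − μN = ma, so 214.216 − 98.015 − 44.174 = 24.1 a, giving a = 2.9887 m/s².

2.99 m/s²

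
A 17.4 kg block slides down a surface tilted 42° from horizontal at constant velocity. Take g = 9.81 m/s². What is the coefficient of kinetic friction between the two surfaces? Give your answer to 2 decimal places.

0.90

At constant velocity the net force along the incline is zero: mg sin 42° = μ mg cos 42°.
So μ = tan 42° = 0.6691 / 0.7431 = 0.9004.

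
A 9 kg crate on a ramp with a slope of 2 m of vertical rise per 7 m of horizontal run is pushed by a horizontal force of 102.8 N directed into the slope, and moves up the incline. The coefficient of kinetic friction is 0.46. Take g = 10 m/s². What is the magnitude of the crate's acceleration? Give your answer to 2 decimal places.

2.37 m/s²

The horizontal push has components F cos 15.95° = 102.8 × 0.9615 = 98.842 N up the incline and F sin 15.95° = 102.8 × 0.2747 = 28.239 N pressing into the surface.
The normal force is therefore N = mg cos 15.95° + F sin 15.95° = 86.535 + 28.239 = 114.774 N, and kinetic friction down the slope is μN = 0.46 × 114.774 = 52.796 N.
Along the incline: F cos 15.95° − mg sin 15.95° − μN = ma, so 98.842 − 24.723 − 52.796 = 9 a, giving a = 2.3692 m/s².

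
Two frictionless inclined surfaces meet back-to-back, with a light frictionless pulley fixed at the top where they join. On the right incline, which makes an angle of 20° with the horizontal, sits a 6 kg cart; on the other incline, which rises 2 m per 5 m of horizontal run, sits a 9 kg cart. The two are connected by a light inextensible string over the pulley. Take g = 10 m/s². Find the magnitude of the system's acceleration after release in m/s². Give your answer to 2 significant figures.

0.86 m/s²

Resolve each weight along its own incline: the 6 kg mass has component 6 × 10 × sin 20° = 20.521 N down its slope, and the 9 kg mass has 9 × 10 × sin 21.80° = 33.425 N down its slope.
The 9 kg side's 33.425 N exceeds the other side's 20.521 N, so that mass slides down and the 6 kg mass slides up. Taking that direction as positive, Newton's second law for the whole system gives 33.425 − 20.521 = (6 + 9) a, so a = 12.904 / 15 = 0.8603 m/s².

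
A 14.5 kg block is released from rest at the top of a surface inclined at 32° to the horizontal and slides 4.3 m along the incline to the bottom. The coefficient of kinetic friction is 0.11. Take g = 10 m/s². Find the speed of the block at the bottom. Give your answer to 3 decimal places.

6.128 m/s

The weight component along the incline is mg sin 32° = 76.838 N and the normal force is N = mg cos 32° = 122.967 N.
Friction up the slope is f = μN = 0.11 × 122.967 = 13.526 N, so the net downslope force is 76.838 − 13.526 = 63.312 N and a = 63.312 / 14.5 = 4.3663 m/s².
Starting from rest over a distance of 4.3 m, v² = 2aL = 2 × 4.3663 × 4.3 = 37.5502, so v = 6.1278 m/s.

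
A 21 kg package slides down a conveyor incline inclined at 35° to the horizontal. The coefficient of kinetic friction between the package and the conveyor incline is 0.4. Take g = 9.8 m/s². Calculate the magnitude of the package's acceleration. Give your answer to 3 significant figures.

Resolving the weight along the incline: the component pulling the package down the slope is mg sin 35° = 21 × 9.8 × 0.5736 = 118.047 N, and the normal force is N = mg cos 35° = 21 × 9.8 × 0.8192 = 168.591 N.
Kinetic friction acts up the slope with magnitude f = μN = 0.4 × 168.591 = 67.436 N.
Net force along the incline is 118.047 − 67.436 = 50.611 N, so a = 50.611 / 21 = 2.4100 m/s².

2.41 m/s²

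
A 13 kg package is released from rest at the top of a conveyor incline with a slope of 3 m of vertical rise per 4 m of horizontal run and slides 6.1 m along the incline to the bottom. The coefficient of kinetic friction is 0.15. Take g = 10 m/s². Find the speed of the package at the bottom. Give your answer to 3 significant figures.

The weight component along the incline is mg sin 36.87° = 78.000 N and the normal force is N = mg cos 36.87° = 104.000 N.
Friction up the slope is f = μN = 0.15 × 104.000 = 15.600 N, so the net downslope force is 78.000 − 15.600 = 62.400 N and a = 62.400 / 13 = 4.8000 m/s².
Starting from rest over a distance of 6.1 m, v² = 2aL = 2 × 4.8000 × 6.1 = 58.5600, so v = 7.6525 m/s.

7.65 m/s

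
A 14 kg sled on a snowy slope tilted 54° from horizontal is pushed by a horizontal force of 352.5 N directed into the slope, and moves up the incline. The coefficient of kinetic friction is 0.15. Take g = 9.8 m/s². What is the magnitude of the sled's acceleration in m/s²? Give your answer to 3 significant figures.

2.95 m/s²

The horizontal push has components F cos 54° = 352.5 × 0.5878 = 207.200 N up the incline and F sin 54° = 352.5 × 0.8090 = 285.173 N pressing into the surface.
The normal force is therefore N = mg cos 54° + F sin 54° = 80.646 + 285.173 = 365.819 N, and kinetic friction down the slope is μN = 0.15 × 365.819 = 54.873 N.
Along the incline: F cos 54° − mg sin 54° − μN = ma, so 207.200 − 110.995 − 54.873 = 14 a, giving a = 2.9523 m/s².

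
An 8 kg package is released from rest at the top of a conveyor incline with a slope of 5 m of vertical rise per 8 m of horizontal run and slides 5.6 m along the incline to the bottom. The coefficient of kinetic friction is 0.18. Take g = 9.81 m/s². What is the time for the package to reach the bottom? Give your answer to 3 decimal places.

1.739 s

The weight component along the incline is mg sin 32.01° = 41.594 N and the normal force is N = mg cos 32.01° = 66.551 N.
Friction up the slope is f = μN = 0.18 × 66.551 = 11.979 N, so the net downslope force is 41.594 − 11.979 = 29.615 N and a = 29.615 / 8 = 3.7019 m/s².
Starting from rest, L = ½at², so t = √(2L/a) = √(2 × 5.6 / 3.7019) = 1.7394 s.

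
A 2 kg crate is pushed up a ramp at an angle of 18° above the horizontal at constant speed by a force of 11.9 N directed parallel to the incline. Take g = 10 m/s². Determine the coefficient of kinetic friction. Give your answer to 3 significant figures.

0.301

At constant speed ΣF = 0 along the incline. The applied 11.9 N acts up the slope; the weight component mg sin 18° = 6.180 N and kinetic friction μN both act down the slope.
So 11.9 = 6.180 + μ × 19.021, giving μ = (11.9 − 6.180) / 19.021 = 0.3007.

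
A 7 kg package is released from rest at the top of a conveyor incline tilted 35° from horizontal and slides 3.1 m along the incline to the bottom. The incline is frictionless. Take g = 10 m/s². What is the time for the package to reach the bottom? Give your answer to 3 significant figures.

1.04 s

The weight component along the incline is mg sin 35° = 40.150 N and the normal force is N = mg cos 35° = 57.341 N.
With no friction, a = g sin 35° = 5.7358 m/s².
Starting from rest, L = ½at², so t = √(2L/a) = √(2 × 3.1 / 5.7358) = 1.0397 s.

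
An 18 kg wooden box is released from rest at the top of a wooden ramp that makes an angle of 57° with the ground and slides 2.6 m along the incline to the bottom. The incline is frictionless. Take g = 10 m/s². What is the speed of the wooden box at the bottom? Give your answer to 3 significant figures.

6.60 m/s

The weight component along the incline is mg sin 57° = 150.961 N and the normal force is N = mg cos 57° = 98.035 N.
With no friction, a = g sin 57° = 8.3867 m/s².
Starting from rest over a distance of 2.6 m, v² = 2aL = 2 × 8.3867 × 2.6 = 43.6108, so v = 6.6038 m/s.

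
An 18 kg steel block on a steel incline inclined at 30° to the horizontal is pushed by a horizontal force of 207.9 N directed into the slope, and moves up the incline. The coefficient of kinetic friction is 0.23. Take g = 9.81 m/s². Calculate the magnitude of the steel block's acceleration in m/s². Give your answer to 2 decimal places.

The horizontal push has components F cos 30° = 207.9 × 0.8660 = 180.041 N up the incline and F sin 30° = 207.9 × 0.5000 = 103.950 N pressing into the surface.
The normal force is therefore N = mg cos 30° + F sin 30° = 152.918 + 103.950 = 256.868 N, and kinetic friction down the slope is μN = 0.23 × 256.868 = 59.080 N.
Along the incline: F cos 30° − mg sin 30° − μN = ma, so 180.041 − 88.290 − 59.080 = 18 a, giving a = 1.8151 m/s².

1.82 m/s²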